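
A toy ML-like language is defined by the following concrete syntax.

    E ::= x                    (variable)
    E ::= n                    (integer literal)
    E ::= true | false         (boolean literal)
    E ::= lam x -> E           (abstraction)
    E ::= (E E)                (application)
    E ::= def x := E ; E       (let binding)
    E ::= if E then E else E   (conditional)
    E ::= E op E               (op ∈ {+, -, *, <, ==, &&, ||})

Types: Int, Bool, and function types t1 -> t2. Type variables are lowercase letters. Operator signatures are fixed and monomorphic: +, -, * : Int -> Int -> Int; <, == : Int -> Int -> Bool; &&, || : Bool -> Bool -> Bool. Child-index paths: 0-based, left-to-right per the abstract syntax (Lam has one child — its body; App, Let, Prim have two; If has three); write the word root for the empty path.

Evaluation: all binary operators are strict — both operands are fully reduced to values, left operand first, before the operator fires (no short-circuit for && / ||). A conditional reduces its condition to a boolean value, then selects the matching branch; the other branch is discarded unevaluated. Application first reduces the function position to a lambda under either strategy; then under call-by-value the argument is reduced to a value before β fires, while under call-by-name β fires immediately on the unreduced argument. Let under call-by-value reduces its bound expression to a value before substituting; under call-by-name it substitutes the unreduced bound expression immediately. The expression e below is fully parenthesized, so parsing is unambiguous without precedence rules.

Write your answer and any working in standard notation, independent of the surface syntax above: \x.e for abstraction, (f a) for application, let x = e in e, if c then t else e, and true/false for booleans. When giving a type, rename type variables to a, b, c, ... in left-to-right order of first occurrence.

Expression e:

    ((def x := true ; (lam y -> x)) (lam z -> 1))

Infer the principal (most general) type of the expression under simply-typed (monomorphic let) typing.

Answer: Bool

Trace:
let x : Bool
x : Bool
\y._ : a -> Bool
\z._ : b -> Int
  unify a -> Bool ~ (b -> Int) -> c
  unify a ~ b -> Int
  unify Bool ~ c
_ _ : Bool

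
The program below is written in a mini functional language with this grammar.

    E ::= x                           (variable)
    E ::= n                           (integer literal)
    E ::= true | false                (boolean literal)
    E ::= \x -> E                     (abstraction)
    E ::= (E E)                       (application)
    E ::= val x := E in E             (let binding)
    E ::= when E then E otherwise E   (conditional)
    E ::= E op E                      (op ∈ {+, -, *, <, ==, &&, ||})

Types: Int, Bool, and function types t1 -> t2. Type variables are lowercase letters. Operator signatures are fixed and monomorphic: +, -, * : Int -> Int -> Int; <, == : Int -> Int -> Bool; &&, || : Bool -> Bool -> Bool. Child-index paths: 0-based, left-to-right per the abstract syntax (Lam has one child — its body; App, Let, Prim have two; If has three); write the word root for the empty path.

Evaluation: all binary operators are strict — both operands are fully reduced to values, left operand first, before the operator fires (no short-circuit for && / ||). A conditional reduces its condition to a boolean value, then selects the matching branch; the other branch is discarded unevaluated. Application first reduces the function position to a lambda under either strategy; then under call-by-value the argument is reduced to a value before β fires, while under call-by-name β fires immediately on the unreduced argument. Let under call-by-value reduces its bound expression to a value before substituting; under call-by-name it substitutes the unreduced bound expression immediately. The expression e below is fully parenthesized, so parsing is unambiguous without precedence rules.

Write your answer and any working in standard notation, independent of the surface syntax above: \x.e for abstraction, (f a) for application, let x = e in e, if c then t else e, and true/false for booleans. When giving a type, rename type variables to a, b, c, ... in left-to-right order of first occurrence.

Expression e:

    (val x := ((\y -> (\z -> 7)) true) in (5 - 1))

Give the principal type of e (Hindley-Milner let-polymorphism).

Answer: Int

Working:
\z._ : b -> Int
\y._ : a -> b -> Int
  unify a -> b -> Int ~ Bool -> c
  unify a ~ Bool
  unify b -> Int ~ c
_ _ : b -> Int
let x : forall. b -> Int
  unify Int ~ Int
  unify Int ~ Int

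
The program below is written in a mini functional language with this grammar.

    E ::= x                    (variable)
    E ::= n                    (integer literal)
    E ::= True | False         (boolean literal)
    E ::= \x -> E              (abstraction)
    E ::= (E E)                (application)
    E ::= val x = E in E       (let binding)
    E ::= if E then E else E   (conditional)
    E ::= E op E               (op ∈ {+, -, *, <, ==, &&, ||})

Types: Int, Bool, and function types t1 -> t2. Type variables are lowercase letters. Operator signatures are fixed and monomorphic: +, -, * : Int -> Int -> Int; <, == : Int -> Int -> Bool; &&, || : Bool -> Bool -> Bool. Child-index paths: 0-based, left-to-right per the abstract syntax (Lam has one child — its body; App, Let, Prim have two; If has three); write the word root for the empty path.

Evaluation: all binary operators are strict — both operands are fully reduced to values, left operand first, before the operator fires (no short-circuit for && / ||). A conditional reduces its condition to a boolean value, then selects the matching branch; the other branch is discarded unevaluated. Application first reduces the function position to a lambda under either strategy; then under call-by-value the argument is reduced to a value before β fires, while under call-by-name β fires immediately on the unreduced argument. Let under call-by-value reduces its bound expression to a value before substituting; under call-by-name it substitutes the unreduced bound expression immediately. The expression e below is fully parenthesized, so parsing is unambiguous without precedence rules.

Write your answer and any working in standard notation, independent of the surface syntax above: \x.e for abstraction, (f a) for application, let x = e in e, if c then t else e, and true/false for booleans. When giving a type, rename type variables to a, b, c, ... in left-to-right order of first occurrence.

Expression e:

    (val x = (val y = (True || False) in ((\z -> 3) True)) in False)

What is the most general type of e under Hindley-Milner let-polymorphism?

Derivation:
  unify Bool ~ Bool
  unify Bool ~ Bool
let y : Bool
\z._ : a -> Int
  unify a -> Int ~ Bool -> b
  unify a ~ Bool
  unify Int ~ b
_ _ : Int
let x : Int

Answer: Bool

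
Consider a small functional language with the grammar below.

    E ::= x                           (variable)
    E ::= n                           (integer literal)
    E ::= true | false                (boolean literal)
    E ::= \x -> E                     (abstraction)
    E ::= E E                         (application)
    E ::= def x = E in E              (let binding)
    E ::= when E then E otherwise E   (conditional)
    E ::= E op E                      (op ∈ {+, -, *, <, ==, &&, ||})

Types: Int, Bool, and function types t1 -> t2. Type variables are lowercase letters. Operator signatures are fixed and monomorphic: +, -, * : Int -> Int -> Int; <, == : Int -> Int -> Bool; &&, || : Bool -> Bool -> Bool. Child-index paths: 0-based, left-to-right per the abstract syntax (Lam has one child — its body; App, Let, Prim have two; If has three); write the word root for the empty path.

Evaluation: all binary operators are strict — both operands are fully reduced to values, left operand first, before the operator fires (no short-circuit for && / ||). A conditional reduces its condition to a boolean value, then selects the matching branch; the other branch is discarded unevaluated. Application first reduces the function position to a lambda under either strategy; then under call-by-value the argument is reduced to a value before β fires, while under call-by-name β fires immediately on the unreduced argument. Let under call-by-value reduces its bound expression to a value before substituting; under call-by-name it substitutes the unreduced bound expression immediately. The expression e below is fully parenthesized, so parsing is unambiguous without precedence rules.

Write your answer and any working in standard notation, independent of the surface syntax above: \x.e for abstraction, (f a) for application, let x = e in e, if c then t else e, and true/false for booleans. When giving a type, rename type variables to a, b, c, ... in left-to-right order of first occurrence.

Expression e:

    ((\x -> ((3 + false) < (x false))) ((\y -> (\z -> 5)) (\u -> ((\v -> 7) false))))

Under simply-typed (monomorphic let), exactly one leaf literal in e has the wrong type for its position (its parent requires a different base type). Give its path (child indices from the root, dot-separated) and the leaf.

Answer: 0.0.0.1 : false

Derivation:
  unify Int ~ Int
  unify Bool ~ Int
  FAIL: mismatch Bool ~ Int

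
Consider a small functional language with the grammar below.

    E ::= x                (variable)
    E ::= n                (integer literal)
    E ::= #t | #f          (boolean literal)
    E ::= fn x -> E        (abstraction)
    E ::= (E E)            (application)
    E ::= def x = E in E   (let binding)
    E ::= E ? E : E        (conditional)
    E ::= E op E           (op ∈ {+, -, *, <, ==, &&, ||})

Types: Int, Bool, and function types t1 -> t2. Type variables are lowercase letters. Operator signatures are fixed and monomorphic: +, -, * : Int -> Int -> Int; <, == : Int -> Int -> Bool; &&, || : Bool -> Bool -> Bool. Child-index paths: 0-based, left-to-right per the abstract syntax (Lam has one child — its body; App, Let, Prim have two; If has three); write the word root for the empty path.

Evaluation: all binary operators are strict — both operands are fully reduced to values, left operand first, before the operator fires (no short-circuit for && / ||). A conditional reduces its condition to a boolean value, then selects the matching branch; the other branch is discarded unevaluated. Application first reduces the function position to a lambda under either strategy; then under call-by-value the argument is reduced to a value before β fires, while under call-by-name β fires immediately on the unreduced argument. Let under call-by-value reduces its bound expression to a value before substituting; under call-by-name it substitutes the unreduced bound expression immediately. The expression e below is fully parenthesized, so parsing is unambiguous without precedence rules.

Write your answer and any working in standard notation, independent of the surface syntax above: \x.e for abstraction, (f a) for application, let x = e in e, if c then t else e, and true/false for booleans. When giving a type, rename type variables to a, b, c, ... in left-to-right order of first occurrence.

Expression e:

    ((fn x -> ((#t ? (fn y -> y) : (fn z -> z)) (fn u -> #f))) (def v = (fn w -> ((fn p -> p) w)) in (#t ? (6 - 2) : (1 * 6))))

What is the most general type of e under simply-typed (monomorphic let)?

Trace:
  unify Bool ~ Bool
y : b
\y._ : b -> b
z : c
\z._ : c -> c
  unify b -> b ~ c -> c
  unify b ~ c
  unify c ~ c
\u._ : d -> Bool
  unify c -> c ~ (d -> Bool) -> e
  unify c ~ d -> Bool
  unify d -> Bool ~ e
_ _ : d -> Bool
\x._ : a -> d -> Bool
p : g
\p._ : g -> g
w : f
  unify g -> g ~ f -> h
  unify g ~ f
  unify f ~ h
_ _ : h
\w._ : h -> h
let v : h -> h
  unify Bool ~ Bool
  unify Int ~ Int
  unify Int ~ Int
  unify Int ~ Int
  unify Int ~ Int
  unify Int ~ Int
  unify a -> d -> Bool ~ Int -> i
  unify a ~ Int
  unify d -> Bool ~ i
_ _ : d -> Bool

Answer: a -> Bool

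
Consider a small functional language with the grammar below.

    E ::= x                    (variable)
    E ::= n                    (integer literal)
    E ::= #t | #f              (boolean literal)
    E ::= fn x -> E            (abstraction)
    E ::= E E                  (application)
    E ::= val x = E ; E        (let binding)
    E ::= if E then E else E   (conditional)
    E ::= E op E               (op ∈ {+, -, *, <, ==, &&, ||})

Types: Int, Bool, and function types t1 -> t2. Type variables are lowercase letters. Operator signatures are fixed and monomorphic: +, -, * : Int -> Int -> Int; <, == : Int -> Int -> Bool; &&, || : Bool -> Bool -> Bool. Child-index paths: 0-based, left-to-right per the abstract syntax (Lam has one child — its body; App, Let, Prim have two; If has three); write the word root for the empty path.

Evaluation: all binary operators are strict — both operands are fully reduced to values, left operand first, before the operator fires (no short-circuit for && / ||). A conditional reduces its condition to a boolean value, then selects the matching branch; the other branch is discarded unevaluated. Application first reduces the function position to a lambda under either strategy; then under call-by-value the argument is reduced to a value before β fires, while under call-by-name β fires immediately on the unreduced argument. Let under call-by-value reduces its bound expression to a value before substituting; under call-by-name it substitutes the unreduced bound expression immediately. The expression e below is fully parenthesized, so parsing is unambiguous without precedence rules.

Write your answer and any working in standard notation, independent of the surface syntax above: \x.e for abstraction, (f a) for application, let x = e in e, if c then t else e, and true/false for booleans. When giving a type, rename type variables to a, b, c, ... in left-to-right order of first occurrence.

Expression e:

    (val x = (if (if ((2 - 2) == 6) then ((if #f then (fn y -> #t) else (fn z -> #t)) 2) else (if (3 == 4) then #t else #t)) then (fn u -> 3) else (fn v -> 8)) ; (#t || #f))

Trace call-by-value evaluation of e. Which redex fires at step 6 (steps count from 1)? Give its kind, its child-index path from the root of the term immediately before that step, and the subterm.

Trace:
step 0: (let x = (if (if ((2 - 2) == 6) then ((if false then (\y.true) else (\z.true)) 2) else (if (3 == 4) then true else true)) then (\u.3) else (\v.8)) in (true || false))
step 1: [delta@0.0.0.0] (let x = (if (if (0 == 6) then ((if false then (\y.true) else (\z.true)) 2) else (if (3 == 4) then true else true)) then (\u.3) else (\v.8)) in (true || false))
step 2: [delta@0.0.0] (let x = (if (if false then ((if false then (\y.true) else (\z.true)) 2) else (if (3 == 4) then true else true)) then (\u.3) else (\v.8)) in (true || false))
step 3: [if@0.0] (let x = (if (if (3 == 4) then true else true) then (\u.3) else (\v.8)) in (true || false))
step 4: [delta@0.0.0] (let x = (if (if false then true else true) then (\u.3) else (\v.8)) in (true || false))
step 5: [if@0.0] (let x = (if true then (\u.3) else (\v.8)) in (true || false))
step 6: [if@0] (let x = (\u.3) in (true || false))

Answer: if at 0 : (if true then (\u.3) else (\v.8))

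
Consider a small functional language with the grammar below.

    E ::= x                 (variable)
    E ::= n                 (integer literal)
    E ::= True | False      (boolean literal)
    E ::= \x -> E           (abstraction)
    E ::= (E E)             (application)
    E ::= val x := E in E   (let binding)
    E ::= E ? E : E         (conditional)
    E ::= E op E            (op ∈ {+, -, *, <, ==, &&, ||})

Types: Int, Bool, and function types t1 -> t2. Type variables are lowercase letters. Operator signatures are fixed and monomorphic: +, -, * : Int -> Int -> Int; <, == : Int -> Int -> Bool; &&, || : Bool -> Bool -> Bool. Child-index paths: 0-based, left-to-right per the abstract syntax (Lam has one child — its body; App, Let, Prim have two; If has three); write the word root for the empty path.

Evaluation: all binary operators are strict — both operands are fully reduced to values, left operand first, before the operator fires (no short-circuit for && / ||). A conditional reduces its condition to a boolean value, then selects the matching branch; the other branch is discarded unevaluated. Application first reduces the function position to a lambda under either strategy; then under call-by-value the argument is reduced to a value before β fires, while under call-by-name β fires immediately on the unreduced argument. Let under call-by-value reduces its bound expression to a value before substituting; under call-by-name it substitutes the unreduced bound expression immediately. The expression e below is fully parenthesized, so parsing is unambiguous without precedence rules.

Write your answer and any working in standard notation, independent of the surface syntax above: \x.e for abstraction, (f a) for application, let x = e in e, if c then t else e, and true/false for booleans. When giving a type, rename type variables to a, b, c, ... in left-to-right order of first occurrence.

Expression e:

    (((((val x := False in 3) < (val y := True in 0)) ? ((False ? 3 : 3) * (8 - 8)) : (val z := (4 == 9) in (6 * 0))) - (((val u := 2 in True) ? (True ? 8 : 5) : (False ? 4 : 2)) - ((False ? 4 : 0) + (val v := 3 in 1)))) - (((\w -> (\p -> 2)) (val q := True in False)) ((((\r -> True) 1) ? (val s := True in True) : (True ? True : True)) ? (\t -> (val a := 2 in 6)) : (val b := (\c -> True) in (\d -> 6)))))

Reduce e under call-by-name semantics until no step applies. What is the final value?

Trace:
step 0: (((if ((let x = false in 3) < (let y = true in 0)) then ((if false then 3 else 3) * (8 - 8)) else (let z = (4 == 9) in (6 * 0))) - ((if (let u = 2 in true) then (if true then 8 else 5) else (if false then 4 else 2)) - ((if false then 4 else 0) + (let v = 3 in 1)))) - (((\w.(\p.2)) (let q = true in false)) (if (if ((\r.true) 1) then (let s = true in true) else (if true then true else true)) then (\t.(let a = 2 in 6)) else (let b = (\c.true) in (\d.6)))))
step 1: [let@0.0.0.0] (((if (3 < (let y = true in 0)) then ((if false then 3 else 3) * (8 - 8)) else (let z = (4 == 9) in (6 * 0))) - ((if (let u = 2 in true) then (if true then 8 else 5) else (if false then 4 else 2)) - ((if false then 4 else 0) + (let v = 3 in 1)))) - (((\w.(\p.2)) (let q = true in false)) (if (if ((\r.true) 1) then (let s = true in true) else (if true then true else true)) then (\t.(let a = 2 in 6)) else (let b = (\c.true) in (\d.6)))))
step 2: [let@0.0.0.1] (((if (3 < 0) then ((if false then 3 else 3) * (8 - 8)) else (let z = (4 == 9) in (6 * 0))) - ((if (let u = 2 in true) then (if true then 8 else 5) else (if false then 4 else 2)) - ((if false then 4 else 0) + (let v = 3 in 1)))) - (((\w.(\p.2)) (let q = true in false)) (if (if ((\r.true) 1) then (let s = true in true) else (if true then true else true)) then (\t.(let a = 2 in 6)) else (let b = (\c.true) in (\d.6)))))
step 3: [delta@0.0.0] (((if false then ((if false then 3 else 3) * (8 - 8)) else (let z = (4 == 9) in (6 * 0))) - ((if (let u = 2 in true) then (if true then 8 else 5) else (if false then 4 else 2)) - ((if false then 4 else 0) + (let v = 3 in 1)))) - (((\w.(\p.2)) (let q = true in false)) (if (if ((\r.true) 1) then (let s = true in true) else (if true then true else true)) then (\t.(let a = 2 in 6)) else (let b = (\c.true) in (\d.6)))))
step 4: [if@0.0] (((let z = (4 == 9) in (6 * 0)) - ((if (let u = 2 in true) then (if true then 8 else 5) else (if false then 4 else 2)) - ((if false then 4 else 0) + (let v = 3 in 1)))) - (((\w.(\p.2)) (let q = true in false)) (if (if ((\r.true) 1) then (let s = true in true) else (if true then true else true)) then (\t.(let a = 2 in 6)) else (let b = (\c.true) in (\d.6)))))
step 5: [let@0.0] (((6 * 0) - ((if (let u = 2 in true) then (if true then 8 else 5) else (if false then 4 else 2)) - ((if false then 4 else 0) + (let v = 3 in 1)))) - (((\w.(\p.2)) (let q = true in false)) (if (if ((\r.true) 1) then (let s = true in true) else (if true then true else true)) then (\t.(let a = 2 in 6)) else (let b = (\c.true) in (\d.6)))))
step 6: [delta@0.0] ((0 - ((if (let u = 2 in true) then (if true then 8 else 5) else (if false then 4 else 2)) - ((if false then 4 else 0) + (let v = 3 in 1)))) - (((\w.(\p.2)) (let q = true in false)) (if (if ((\r.true) 1) then (let s = true in true) else (if true then true else true)) then (\t.(let a = 2 in 6)) else (let b = (\c.true) in (\d.6)))))
step 7: [let@0.1.0.0] ((0 - ((if true then (if true then 8 else 5) else (if false then 4 else 2)) - ((if false then 4 else 0) + (let v = 3 in 1)))) - (((\w.(\p.2)) (let q = true in false)) (if (if ((\r.true) 1) then (let s = true in true) else (if true then true else true)) then (\t.(let a = 2 in 6)) else (let b = (\c.true) in (\d.6)))))
step 8: [if@0.1.0] ((0 - ((if true then 8 else 5) - ((if false then 4 else 0) + (let v = 3 in 1)))) - (((\w.(\p.2)) (let q = true in false)) (if (if ((\r.true) 1) then (let s = true in true) else (if true then true else true)) then (\t.(let a = 2 in 6)) else (let b = (\c.true) in (\d.6)))))
step 9: [if@0.1.0] ((0 - (8 - ((if false then 4 else 0) + (let v = 3 in 1)))) - (((\w.(\p.2)) (let q = true in false)) (if (if ((\r.true) 1) then (let s = true in true) else (if true then true else true)) then (\t.(let a = 2 in 6)) else (let b = (\c.true) in (\d.6)))))
step 10: [if@0.1.1.0] ((0 - (8 - (0 + (let v = 3 in 1)))) - (((\w.(\p.2)) (let q = true in false)) (if (if ((\r.true) 1) then (let s = true in true) else (if true then true else true)) then (\t.(let a = 2 in 6)) else (let b = (\c.true) in (\d.6)))))
step 11: [let@0.1.1.1] ((0 - (8 - (0 + 1))) - (((\w.(\p.2)) (let q = true in false)) (if (if ((\r.true) 1) then (let s = true in true) else (if true then true else true)) then (\t.(let a = 2 in 6)) else (let b = (\c.true) in (\d.6)))))
step 12: [delta@0.1.1] ((0 - (8 - 1)) - (((\w.(\p.2)) (let q = true in false)) (if (if ((\r.true) 1) then (let s = true in true) else (if true then true else true)) then (\t.(let a = 2 in 6)) else (let b = (\c.true) in (\d.6)))))
step 13: [delta@0.1] ((0 - 7) - (((\w.(\p.2)) (let q = true in false)) (if (if ((\r.true) 1) then (let s = true in true) else (if true then true else true)) then (\t.(let a = 2 in 6)) else (let b = (\c.true) in (\d.6)))))
step 14: [delta@0] (-7 - (((\w.(\p.2)) (let q = true in false)) (if (if ((\r.true) 1) then (let s = true in true) else (if true then true else true)) then (\t.(let a = 2 in 6)) else (let b = (\c.true) in (\d.6)))))
step 15: [beta@1.0] (-7 - ((\p.2) (if (if ((\r.true) 1) then (let s = true in true) else (if true then true else true)) then (\t.(let a = 2 in 6)) else (let b = (\c.true) in (\d.6)))))
step 16: [beta@1] (-7 - 2)
step 17: [delta@root] -9

Answer: -9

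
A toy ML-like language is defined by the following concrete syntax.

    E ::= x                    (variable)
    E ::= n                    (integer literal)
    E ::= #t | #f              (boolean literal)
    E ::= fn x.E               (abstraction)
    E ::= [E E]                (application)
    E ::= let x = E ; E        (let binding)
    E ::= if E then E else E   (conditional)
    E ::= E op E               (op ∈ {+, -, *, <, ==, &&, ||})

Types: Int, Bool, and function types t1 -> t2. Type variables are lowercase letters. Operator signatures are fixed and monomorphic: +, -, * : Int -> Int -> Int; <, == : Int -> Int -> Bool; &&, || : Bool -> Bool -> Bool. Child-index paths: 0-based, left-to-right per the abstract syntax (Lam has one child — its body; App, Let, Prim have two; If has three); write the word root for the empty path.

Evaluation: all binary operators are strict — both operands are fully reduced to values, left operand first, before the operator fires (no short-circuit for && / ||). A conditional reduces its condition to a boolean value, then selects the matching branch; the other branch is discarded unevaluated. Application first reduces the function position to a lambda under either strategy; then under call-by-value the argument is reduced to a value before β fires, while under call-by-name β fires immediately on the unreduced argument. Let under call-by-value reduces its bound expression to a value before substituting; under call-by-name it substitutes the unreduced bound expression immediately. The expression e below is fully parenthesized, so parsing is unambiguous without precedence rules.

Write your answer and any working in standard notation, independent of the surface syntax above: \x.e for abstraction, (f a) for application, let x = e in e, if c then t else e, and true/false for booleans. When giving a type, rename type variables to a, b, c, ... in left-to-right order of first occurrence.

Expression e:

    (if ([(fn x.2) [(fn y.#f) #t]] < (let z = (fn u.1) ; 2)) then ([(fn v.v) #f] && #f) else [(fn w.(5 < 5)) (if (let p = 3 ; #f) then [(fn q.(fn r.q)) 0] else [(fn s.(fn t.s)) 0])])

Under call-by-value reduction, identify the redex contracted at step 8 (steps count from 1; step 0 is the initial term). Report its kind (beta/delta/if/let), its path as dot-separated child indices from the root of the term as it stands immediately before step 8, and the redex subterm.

Answer: beta at 1 : ((\s.(\t.s)) 0)

Trace:
step 0: (if (((\x.2) ((\y.false) true)) < (let z = (\u.1) in 2)) then (((\v.v) false) && false) else ((\w.(5 < 5)) (if (let p = 3 in false) then ((\q.(\r.q)) 0) else ((\s.(\t.s)) 0))))
step 1: [beta@0.0.1] (if (((\x.2) false) < (let z = (\u.1) in 2)) then (((\v.v) false) && false) else ((\w.(5 < 5)) (if (let p = 3 in false) then ((\q.(\r.q)) 0) else ((\s.(\t.s)) 0))))
step 2: [beta@0.0] (if (2 < (let z = (\u.1) in 2)) then (((\v.v) false) && false) else ((\w.(5 < 5)) (if (let p = 3 in false) then ((\q.(\r.q)) 0) else ((\s.(\t.s)) 0))))
step 3: [let@0.1] (if (2 < 2) then (((\v.v) false) && false) else ((\w.(5 < 5)) (if (let p = 3 in false) then ((\q.(\r.q)) 0) else ((\s.(\t.s)) 0))))
step 4: [delta@0] (if false then (((\v.v) false) && false) else ((\w.(5 < 5)) (if (let p = 3 in false) then ((\q.(\r.q)) 0) else ((\s.(\t.s)) 0))))
step 5: [if@root] ((\w.(5 < 5)) (if (let p = 3 in false) then ((\q.(\r.q)) 0) else ((\s.(\t.s)) 0)))
step 6: [let@1.0] ((\w.(5 < 5)) (if false then ((\q.(\r.q)) 0) else ((\s.(\t.s)) 0)))
step 7: [if@1] ((\w.(5 < 5)) ((\s.(\t.s)) 0))
step 8: [beta@1] ((\w.(5 < 5)) (\t.0))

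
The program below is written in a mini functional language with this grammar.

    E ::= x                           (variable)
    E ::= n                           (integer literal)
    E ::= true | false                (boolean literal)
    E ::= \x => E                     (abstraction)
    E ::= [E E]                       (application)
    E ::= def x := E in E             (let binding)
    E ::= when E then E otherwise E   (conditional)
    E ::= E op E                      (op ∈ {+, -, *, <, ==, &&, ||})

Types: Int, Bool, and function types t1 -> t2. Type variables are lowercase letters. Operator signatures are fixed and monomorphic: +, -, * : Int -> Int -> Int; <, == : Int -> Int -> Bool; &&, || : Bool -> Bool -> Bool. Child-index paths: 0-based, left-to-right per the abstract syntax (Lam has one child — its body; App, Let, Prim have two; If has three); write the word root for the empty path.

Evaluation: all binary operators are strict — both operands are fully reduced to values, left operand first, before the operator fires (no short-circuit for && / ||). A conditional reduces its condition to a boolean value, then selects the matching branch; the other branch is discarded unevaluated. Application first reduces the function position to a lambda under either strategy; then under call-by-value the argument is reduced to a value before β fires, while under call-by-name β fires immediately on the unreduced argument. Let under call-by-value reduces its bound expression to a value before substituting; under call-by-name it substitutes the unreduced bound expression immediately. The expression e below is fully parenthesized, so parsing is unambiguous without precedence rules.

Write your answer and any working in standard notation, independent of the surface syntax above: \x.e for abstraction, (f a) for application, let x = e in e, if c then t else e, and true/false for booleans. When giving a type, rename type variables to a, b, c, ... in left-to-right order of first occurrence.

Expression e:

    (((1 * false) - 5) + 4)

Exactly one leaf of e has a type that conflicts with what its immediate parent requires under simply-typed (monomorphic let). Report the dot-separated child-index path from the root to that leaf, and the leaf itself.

Derivation:
  unify Int ~ Int
  unify Bool ~ Int
  FAIL: mismatch Bool ~ Int

Answer: 0.0.1 : false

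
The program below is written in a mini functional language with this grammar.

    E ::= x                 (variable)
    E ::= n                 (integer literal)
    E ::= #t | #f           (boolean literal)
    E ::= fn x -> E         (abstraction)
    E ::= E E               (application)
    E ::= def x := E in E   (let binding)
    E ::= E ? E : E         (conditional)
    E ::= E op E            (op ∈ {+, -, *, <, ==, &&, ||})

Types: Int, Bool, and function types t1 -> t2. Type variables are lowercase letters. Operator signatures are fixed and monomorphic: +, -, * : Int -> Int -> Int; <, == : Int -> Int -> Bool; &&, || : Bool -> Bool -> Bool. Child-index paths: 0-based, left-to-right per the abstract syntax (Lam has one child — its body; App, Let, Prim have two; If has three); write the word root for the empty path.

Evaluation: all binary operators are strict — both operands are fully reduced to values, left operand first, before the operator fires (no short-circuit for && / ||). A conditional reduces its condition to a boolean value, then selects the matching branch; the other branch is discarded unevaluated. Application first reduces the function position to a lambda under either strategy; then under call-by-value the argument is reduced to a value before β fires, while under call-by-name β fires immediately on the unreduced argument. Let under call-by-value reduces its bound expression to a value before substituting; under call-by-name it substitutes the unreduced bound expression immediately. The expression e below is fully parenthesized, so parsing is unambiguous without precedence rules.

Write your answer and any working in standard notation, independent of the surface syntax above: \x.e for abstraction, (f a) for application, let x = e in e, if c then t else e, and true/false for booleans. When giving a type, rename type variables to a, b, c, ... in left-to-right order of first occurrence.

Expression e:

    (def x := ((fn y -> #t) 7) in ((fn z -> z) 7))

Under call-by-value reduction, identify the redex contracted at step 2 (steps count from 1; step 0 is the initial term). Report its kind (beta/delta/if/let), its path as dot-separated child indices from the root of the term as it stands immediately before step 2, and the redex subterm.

Answer: let at root : (let x = true in ((\z.z) 7))

Derivation:
step 0: (let x = ((\y.true) 7) in ((\z.z) 7))
step 1: [beta@0] (let x = true in ((\z.z) 7))
step 2: [let@root] ((\z.z) 7)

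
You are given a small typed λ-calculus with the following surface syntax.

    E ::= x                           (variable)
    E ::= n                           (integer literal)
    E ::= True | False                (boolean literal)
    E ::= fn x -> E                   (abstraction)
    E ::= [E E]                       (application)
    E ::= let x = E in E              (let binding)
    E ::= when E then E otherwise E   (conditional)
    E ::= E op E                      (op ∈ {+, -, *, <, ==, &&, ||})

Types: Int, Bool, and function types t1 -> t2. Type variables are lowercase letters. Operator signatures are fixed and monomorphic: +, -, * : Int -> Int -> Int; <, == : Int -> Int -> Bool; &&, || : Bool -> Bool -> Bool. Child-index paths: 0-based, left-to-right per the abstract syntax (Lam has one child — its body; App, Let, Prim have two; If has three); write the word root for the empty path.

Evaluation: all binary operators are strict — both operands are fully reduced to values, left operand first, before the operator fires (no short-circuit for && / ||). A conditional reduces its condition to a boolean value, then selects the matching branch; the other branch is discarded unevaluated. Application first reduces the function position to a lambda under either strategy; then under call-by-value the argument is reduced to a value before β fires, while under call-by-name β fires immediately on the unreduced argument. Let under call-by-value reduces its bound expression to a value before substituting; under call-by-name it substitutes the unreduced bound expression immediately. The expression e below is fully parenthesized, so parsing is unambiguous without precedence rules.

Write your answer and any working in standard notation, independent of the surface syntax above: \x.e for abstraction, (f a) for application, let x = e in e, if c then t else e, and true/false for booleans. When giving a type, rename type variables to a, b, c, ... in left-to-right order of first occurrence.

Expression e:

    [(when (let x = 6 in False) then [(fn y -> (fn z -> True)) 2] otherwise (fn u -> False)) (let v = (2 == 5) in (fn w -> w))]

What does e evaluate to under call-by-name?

Answer: false

Working:
step 0: ((if (let x = 6 in false) then ((\y.(\z.true)) 2) else (\u.false)) (let v = (2 == 5) in (\w.w)))
step 1: [let@0.0] ((if false then ((\y.(\z.true)) 2) else (\u.false)) (let v = (2 == 5) in (\w.w)))
step 2: [if@0] ((\u.false) (let v = (2 == 5) in (\w.w)))
step 3: [beta@root] false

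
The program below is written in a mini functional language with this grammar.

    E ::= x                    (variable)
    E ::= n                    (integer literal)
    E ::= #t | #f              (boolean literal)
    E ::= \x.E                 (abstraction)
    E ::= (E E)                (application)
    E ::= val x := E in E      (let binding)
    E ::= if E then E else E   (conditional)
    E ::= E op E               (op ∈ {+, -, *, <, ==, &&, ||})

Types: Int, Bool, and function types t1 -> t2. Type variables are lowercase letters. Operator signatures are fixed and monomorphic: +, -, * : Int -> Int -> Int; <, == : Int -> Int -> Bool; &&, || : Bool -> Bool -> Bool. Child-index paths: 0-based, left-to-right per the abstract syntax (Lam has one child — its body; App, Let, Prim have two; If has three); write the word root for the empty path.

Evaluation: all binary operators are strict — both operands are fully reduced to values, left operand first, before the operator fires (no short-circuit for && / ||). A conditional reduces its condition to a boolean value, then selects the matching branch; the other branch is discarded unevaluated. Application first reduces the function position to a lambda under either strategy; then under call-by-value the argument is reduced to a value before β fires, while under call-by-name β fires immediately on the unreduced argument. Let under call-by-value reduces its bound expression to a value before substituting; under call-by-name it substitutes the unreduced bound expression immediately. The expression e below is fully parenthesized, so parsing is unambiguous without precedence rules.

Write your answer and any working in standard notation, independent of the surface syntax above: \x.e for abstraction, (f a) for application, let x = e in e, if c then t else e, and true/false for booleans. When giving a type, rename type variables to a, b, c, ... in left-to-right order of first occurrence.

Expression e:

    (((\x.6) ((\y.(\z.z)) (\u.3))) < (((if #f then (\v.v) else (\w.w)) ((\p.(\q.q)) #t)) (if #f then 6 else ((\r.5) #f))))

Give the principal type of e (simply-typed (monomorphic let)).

Answer: Bool

Trace:
\x._ : a -> Int
z : c
\z._ : c -> c
\y._ : b -> c -> c
\u._ : d -> Int
  unify b -> c -> c ~ (d -> Int) -> e
  unify b ~ d -> Int
  unify c -> c ~ e
_ _ : c -> c
  unify a -> Int ~ (c -> c) -> f
  unify a ~ c -> c
  unify Int ~ f
_ _ : Int
  unify Int ~ Int
  unify Bool ~ Bool
v : g
\v._ : g -> g
w : h
\w._ : h -> h
  unify g -> g ~ h -> h
  unify g ~ h
  unify h ~ h
q : j
\q._ : j -> j
\p._ : i -> j -> j
  unify i -> j -> j ~ Bool -> k
  unify i ~ Bool
  unify j -> j ~ k
_ _ : j -> j
  unify h -> h ~ (j -> j) -> l
  unify h ~ j -> j
  unify j -> j ~ l
_ _ : j -> j
  unify Bool ~ Bool
\r._ : m -> Int
  unify m -> Int ~ Bool -> n
  unify m ~ Bool
  unify Int ~ n
_ _ : Int
  unify Int ~ Int
  unify j -> j ~ Int -> o
  unify j ~ Int
  unify Int ~ o
_ _ : Int
  unify Int ~ Int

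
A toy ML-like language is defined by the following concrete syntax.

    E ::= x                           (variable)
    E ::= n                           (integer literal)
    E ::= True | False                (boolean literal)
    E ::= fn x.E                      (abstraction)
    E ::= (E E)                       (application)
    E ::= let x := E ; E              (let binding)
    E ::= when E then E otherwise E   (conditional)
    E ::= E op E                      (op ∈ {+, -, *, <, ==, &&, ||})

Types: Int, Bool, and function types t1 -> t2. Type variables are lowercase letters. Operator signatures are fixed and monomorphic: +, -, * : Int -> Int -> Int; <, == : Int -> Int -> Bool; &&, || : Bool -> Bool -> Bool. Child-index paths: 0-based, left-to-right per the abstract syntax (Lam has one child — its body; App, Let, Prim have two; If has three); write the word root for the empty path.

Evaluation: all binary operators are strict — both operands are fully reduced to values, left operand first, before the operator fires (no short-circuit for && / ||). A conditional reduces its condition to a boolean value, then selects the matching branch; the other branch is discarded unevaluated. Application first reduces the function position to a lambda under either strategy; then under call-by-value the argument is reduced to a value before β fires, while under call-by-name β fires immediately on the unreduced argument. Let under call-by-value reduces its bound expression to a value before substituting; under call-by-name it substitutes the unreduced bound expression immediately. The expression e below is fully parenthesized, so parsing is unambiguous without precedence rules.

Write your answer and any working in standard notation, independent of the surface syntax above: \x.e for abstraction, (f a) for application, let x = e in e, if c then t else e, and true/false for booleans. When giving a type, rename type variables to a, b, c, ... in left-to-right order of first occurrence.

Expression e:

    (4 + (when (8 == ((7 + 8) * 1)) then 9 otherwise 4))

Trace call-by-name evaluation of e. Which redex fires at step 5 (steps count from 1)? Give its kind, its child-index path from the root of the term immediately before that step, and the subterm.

Answer: delta at root : (4 + 4)

Derivation:
step 0: (4 + (if (8 == ((7 + 8) * 1)) then 9 else 4))
step 1: [delta@1.0.1.0] (4 + (if (8 == (15 * 1)) then 9 else 4))
step 2: [delta@1.0.1] (4 + (if (8 == 15) then 9 else 4))
step 3: [delta@1.0] (4 + (if false then 9 else 4))
step 4: [if@1] (4 + 4)
step 5: [delta@root] 8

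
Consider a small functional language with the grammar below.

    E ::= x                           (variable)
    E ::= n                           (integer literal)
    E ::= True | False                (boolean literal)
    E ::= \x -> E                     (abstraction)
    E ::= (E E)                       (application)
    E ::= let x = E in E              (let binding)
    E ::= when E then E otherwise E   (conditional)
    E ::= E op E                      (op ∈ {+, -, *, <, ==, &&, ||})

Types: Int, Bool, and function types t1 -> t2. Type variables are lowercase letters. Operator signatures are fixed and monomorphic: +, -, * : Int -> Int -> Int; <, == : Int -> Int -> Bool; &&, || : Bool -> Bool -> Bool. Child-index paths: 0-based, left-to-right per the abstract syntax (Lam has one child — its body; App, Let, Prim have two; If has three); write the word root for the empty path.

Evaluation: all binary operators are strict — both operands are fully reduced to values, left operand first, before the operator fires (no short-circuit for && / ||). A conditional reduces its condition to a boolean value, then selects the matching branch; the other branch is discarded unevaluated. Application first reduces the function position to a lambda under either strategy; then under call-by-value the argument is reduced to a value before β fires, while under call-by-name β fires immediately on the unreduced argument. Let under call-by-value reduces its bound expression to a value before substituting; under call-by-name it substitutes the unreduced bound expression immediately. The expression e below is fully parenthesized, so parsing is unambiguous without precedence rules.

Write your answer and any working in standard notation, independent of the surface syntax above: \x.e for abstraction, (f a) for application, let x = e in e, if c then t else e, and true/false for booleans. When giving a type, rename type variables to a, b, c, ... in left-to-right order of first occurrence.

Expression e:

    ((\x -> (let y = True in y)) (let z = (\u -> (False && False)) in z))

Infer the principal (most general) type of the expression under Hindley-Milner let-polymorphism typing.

Answer: Bool

Derivation:
let y : Bool
y : Bool
\x._ : a -> Bool
  unify Bool ~ Bool
  unify Bool ~ Bool
\u._ : b -> Bool
let z : forall. b -> Bool
z : c -> Bool
  unify a -> Bool ~ (c -> Bool) -> d
  unify a ~ c -> Bool
  unify Bool ~ d
_ _ : Bool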